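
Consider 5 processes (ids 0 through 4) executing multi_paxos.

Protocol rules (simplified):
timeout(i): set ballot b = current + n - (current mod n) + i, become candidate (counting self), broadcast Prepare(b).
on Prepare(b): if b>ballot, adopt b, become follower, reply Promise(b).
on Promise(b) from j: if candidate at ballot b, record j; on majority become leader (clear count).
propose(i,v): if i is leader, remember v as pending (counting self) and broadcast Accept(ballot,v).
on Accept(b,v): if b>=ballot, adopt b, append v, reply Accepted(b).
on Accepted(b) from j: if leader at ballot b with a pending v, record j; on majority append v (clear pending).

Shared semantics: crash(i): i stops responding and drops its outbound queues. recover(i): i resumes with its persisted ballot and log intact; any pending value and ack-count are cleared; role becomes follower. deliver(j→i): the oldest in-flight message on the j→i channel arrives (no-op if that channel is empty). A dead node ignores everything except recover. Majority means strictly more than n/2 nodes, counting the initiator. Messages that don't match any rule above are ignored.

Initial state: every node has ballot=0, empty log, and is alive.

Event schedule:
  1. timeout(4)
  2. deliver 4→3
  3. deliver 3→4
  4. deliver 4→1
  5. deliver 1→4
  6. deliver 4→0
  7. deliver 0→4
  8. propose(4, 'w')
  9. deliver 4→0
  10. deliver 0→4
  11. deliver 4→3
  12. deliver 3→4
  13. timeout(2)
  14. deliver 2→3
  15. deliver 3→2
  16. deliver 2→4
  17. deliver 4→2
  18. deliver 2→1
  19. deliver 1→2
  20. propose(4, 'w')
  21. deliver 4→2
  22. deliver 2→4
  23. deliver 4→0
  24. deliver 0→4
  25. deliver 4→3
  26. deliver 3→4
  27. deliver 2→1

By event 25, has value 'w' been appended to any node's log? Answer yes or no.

[1] timeout(4) → N4(cand b9 [-])
[2] deliver 4→3 → N3(foll b9 [-])
[3] deliver 3→4 → ∅
[4] deliver 4→1 → N1(foll b9 [-])
[5] deliver 1→4 → N4(lead b9 [-])
[6] deliver 4→0 → N0(foll b9 [-])
[7] deliver 0→4 → ∅
[8] propose(4,'w') → ∅
[9] deliver 4→0 → N0(foll b9 [w])
[10] deliver 0→4 → ∅
[11] deliver 4→3 → N3(foll b9 [w])
[12] deliver 3→4 → N4(lead b9 [w])
[13] timeout(2) → N2(cand b7 [-])
[14] deliver 2→3 → ∅
[15] deliver 3→2 → ∅
[16] deliver 2→4 → ∅
[17] deliver 4→2 → N2(foll b9 [-])
[18] deliver 2→1 → ∅
[19] deliver 1→2 → ∅
[20] propose(4,'w') → ∅
[21] deliver 4→2 → N2(foll b9 [w])
[22] deliver 2→4 → ∅
[23] deliver 4→0 → N0(foll b9 [w,w])
[24] deliver 0→4 → ∅
[25] deliver 4→3 → N3(foll b9 [w,w])

yes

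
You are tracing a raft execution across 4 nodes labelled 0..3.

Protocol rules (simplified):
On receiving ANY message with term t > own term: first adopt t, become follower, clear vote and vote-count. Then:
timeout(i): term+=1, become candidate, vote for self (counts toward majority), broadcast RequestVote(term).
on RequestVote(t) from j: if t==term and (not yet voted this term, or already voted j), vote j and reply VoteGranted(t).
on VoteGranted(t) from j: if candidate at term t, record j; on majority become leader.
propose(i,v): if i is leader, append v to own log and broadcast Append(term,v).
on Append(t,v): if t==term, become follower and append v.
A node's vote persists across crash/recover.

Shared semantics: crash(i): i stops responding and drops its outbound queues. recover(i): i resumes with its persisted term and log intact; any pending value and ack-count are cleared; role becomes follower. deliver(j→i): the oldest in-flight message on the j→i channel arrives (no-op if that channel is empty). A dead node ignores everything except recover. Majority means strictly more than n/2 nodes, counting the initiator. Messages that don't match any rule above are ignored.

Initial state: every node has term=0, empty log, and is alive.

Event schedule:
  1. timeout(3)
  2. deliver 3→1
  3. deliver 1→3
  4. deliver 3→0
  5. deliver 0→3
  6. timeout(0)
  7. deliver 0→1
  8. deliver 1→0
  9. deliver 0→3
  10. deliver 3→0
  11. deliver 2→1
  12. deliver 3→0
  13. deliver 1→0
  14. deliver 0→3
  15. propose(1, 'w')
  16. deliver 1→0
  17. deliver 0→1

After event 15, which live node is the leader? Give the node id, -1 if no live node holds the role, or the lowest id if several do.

0

after 1 — timeout(3): n3:cand/t1/[-]
after 2 — deliver 3→1: n1:foll/t1/[-]
after 3 — deliver 1→3: ·
after 4 — deliver 3→0: n0:foll/t1/[-]
after 5 — deliver 0→3: n3:lead/t1/[-]
after 6 — timeout(0): n0:cand/t2/[-]
after 7 — deliver 0→1: n1:foll/t2/[-]
after 8 — deliver 1→0: ·
after 9 — deliver 0→3: n3:foll/t2/[-]
after 10 — deliver 3→0: n0:lead/t2/[-]
after 11 — deliver 2→1: ·
after 12 — deliver 3→0: ·
after 13 — deliver 1→0: ·
after 14 — deliver 0→3: ·
after 15 — propose(1,'w'): ·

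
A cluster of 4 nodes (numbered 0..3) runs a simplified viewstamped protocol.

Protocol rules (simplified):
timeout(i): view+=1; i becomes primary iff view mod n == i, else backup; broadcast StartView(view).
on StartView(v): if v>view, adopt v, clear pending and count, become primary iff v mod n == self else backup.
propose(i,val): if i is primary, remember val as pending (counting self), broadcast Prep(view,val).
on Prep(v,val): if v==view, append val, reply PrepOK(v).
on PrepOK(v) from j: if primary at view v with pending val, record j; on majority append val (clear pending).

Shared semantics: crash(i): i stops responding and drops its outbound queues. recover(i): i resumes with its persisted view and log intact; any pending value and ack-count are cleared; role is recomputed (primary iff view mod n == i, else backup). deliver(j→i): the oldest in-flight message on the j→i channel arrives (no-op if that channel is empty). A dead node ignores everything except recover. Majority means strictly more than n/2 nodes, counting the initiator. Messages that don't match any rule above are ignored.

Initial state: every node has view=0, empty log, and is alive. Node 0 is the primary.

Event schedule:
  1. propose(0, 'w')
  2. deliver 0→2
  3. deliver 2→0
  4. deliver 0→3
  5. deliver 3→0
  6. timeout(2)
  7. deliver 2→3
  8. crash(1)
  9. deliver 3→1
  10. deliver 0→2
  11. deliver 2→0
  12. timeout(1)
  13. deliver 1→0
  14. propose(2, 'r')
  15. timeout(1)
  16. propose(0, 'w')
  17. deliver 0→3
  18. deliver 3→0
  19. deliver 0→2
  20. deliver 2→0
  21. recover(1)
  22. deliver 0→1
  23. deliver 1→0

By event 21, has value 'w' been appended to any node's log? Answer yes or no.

yes

1. propose(0,'w'):  nop
2. deliver 0→2:  <2:back v0 w>
3. deliver 2→0:  nop
4. deliver 0→3:  <3:back v0 w>
5. deliver 3→0:  <0:prim v0 w>
6. timeout(2):  <2:back v1 w>
7. deliver 2→3:  <3:back v1 w>
8. crash(1):  <1:✗back v0 ->
9. deliver 3→1:  nop
10. deliver 0→2:  nop
11. deliver 2→0:  <0:back v1 w>
12. timeout(1):  nop
13. deliver 1→0:  nop
14. propose(2,'r'):  nop
15. timeout(1):  nop
16. propose(0,'w'):  nop
17. deliver 0→3:  nop
18. deliver 3→0:  nop
19. deliver 0→2:  nop
20. deliver 2→0:  nop
21. recover(1):  <1:back v0 ->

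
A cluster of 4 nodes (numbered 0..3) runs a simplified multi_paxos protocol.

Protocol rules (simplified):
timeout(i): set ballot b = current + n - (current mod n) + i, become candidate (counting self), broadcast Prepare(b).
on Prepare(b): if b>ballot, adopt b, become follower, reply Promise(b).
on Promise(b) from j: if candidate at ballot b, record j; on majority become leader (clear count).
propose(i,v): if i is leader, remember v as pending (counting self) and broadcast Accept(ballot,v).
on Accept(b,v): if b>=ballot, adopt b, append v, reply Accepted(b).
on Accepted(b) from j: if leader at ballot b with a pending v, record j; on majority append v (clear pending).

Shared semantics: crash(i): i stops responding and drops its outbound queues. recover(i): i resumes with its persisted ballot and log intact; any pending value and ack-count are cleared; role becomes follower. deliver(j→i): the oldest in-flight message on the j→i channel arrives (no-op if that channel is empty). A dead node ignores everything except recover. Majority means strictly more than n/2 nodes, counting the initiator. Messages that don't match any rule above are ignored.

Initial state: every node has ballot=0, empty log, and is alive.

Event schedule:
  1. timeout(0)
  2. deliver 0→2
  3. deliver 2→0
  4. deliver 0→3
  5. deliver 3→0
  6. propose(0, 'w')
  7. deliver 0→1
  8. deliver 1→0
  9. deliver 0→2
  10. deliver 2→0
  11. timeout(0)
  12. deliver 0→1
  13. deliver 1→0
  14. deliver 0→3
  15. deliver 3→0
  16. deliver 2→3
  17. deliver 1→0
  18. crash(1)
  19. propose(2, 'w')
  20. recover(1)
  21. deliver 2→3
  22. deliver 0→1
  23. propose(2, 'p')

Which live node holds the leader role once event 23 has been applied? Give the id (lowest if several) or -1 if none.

-1

[1] timeout(0) → N0(cand b4 [-])
[2] deliver 0→2 → N2(foll b4 [-])
[3] deliver 2→0 → ∅
[4] deliver 0→3 → N3(foll b4 [-])
[5] deliver 3→0 → N0(lead b4 [-])
[6] propose(0,'w') → ∅
[7] deliver 0→1 → N1(foll b4 [-])
[8] deliver 1→0 → ∅
[9] deliver 0→2 → N2(foll b4 [w])
[10] deliver 2→0 → ∅
[11] timeout(0) → N0(cand b8 [-])
[12] deliver 0→1 → N1(foll b4 [w])
[13] deliver 1→0 → ∅
[14] deliver 0→3 → N3(foll b4 [w])
[15] deliver 3→0 → ∅
[16] deliver 2→3 → ∅
[17] deliver 1→0 → ∅
[18] crash(1) → N1(✗foll b4 [w])
[19] propose(2,'w') → ∅
[20] recover(1) → N1(foll b4 [w])
[21] deliver 2→3 → ∅
[22] deliver 0→1 → N1(foll b8 [w])
[23] propose(2,'p') → ∅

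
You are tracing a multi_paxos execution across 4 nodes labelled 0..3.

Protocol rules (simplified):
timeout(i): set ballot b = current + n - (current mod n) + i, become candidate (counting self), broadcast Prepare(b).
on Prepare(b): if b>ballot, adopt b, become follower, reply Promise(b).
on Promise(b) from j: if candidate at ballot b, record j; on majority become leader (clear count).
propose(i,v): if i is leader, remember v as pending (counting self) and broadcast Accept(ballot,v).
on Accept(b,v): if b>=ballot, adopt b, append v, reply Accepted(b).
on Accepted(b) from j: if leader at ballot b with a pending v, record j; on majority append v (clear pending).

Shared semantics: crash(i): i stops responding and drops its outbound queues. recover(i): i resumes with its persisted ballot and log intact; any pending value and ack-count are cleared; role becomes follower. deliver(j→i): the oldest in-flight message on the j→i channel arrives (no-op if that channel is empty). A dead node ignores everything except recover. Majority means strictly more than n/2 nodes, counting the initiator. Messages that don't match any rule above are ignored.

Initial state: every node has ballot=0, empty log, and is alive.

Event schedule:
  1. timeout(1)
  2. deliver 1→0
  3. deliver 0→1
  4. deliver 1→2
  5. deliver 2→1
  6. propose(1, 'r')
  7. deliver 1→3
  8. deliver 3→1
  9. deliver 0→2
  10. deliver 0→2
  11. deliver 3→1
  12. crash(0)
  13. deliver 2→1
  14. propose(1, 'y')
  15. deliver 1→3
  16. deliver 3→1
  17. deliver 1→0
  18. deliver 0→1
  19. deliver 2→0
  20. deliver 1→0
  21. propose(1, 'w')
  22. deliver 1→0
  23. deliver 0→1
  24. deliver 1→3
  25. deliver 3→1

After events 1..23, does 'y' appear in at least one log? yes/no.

e1 timeout(1): 1[cand,b=5,-]
e2 deliver 1→0: 0[foll,b=5,-]
e3 deliver 0→1: ·
e4 deliver 1→2: 2[foll,b=5,-]
e5 deliver 2→1: 1[lead,b=5,-]
e6 propose(1,'r'): ·
e7 deliver 1→3: 3[foll,b=5,-]
e8 deliver 3→1: ·
e9 deliver 0→2: ·
e10 deliver 0→2: ·
e11 deliver 3→1: ·
e12 crash(0): 0[✗foll,b=5,-]
e13 deliver 2→1: ·
e14 propose(1,'y'): ·
e15 deliver 1→3: 3[foll,b=5,r]
e16 deliver 3→1: ·
e17 deliver 1→0: ·
e18 deliver 0→1: ·
e19 deliver 2→0: ·
e20 deliver 1→0: ·
e21 propose(1,'w'): ·
e22 deliver 1→0: ·
e23 deliver 0→1: ·

no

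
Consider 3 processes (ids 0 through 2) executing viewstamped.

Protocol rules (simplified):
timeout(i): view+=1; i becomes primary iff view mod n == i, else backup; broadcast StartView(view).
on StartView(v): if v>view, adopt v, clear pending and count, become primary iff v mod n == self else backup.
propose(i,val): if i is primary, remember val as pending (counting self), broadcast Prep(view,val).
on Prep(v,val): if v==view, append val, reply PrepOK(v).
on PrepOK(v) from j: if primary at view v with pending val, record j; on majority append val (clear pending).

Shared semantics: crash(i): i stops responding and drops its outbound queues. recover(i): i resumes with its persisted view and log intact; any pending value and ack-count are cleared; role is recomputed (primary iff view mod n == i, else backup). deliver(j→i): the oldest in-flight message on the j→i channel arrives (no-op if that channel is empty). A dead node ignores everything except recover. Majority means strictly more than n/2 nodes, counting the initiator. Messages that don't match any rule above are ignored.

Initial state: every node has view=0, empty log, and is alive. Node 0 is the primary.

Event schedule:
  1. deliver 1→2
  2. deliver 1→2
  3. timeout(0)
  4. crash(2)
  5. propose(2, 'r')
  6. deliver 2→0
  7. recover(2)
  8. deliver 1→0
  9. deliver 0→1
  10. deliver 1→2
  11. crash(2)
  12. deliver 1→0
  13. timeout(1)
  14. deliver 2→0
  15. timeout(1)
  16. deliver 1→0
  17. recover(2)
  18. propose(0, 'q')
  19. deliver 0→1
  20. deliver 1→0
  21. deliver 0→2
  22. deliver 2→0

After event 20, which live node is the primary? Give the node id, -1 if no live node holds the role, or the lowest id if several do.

1. deliver 1→2:  nop
2. deliver 1→2:  nop
3. timeout(0):  <0:back v1 ->
4. crash(2):  <2:✗back v0 ->
5. propose(2,'r'):  nop
6. deliver 2→0:  nop
7. recover(2):  <2:back v0 ->
8. deliver 1→0:  nop
9. deliver 0→1:  <1:prim v1 ->
10. deliver 1→2:  nop
11. crash(2):  <2:✗back v0 ->
12. deliver 1→0:  nop
13. timeout(1):  <1:back v2 ->
14. deliver 2→0:  nop
15. timeout(1):  <1:back v3 ->
16. deliver 1→0:  <0:back v2 ->
17. recover(2):  <2:back v0 ->
18. propose(0,'q'):  nop
19. deliver 0→1:  nop
20. deliver 1→0:  <0:prim v3 ->

0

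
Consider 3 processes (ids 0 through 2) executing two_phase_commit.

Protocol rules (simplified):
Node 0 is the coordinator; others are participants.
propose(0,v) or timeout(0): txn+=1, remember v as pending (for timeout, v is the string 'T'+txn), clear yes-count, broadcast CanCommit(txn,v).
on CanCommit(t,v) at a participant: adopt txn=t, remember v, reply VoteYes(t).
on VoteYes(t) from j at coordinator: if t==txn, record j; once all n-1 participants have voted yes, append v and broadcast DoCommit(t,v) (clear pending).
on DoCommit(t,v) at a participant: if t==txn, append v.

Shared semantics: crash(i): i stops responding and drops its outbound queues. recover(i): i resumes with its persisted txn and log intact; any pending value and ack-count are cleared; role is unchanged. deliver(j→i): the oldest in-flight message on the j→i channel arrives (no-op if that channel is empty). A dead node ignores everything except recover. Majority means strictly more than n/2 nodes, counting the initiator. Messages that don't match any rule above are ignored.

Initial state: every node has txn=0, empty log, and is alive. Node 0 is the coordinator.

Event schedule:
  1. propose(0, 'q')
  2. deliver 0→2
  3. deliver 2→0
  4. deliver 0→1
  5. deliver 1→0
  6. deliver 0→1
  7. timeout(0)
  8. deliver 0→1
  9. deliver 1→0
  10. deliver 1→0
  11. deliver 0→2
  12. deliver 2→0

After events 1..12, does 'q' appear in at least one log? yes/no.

yes

[1] propose(0,'q') → N0(coor t1 [-])
[2] deliver 0→2 → N2(part t1 [-])
[3] deliver 2→0 → ∅
[4] deliver 0→1 → N1(part t1 [-])
[5] deliver 1→0 → N0(coor t1 [q])
[6] deliver 0→1 → N1(part t1 [q])
[7] timeout(0) → N0(coor t2 [q])
[8] deliver 0→1 → N1(part t2 [q])
[9] deliver 1→0 → ∅
[10] deliver 1→0 → ∅
[11] deliver 0→2 → N2(part t1 [q])
[12] deliver 2→0 → ∅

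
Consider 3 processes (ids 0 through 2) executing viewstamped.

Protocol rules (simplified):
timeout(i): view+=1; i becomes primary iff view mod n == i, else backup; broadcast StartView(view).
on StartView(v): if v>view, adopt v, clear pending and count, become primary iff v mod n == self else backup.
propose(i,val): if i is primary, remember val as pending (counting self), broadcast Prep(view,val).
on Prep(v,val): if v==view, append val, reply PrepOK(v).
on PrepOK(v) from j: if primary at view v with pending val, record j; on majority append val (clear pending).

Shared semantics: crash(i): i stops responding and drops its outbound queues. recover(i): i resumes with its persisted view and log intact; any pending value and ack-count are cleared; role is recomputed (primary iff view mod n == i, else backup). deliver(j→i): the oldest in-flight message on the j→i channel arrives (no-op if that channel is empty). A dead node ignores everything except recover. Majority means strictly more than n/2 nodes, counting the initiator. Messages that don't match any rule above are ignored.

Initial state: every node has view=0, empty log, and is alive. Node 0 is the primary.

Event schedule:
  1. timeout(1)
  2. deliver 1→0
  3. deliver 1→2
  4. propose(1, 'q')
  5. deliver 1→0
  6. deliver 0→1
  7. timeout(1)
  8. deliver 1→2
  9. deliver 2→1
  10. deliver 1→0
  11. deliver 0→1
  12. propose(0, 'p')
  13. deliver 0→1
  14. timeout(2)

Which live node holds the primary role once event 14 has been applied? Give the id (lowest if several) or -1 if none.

2

[1] timeout(1) → N1(prim v1 [-])
[2] deliver 1→0 → N0(back v1 [-])
[3] deliver 1→2 → N2(back v1 [-])
[4] propose(1,'q') → ∅
[5] deliver 1→0 → N0(back v1 [q])
[6] deliver 0→1 → N1(prim v1 [q])
[7] timeout(1) → N1(back v2 [q])
[8] deliver 1→2 → N2(back v1 [q])
[9] deliver 2→1 → ∅
[10] deliver 1→0 → N0(back v2 [q])
[11] deliver 0→1 → ∅
[12] propose(0,'p') → ∅
[13] deliver 0→1 → ∅
[14] timeout(2) → N2(prim v2 [q])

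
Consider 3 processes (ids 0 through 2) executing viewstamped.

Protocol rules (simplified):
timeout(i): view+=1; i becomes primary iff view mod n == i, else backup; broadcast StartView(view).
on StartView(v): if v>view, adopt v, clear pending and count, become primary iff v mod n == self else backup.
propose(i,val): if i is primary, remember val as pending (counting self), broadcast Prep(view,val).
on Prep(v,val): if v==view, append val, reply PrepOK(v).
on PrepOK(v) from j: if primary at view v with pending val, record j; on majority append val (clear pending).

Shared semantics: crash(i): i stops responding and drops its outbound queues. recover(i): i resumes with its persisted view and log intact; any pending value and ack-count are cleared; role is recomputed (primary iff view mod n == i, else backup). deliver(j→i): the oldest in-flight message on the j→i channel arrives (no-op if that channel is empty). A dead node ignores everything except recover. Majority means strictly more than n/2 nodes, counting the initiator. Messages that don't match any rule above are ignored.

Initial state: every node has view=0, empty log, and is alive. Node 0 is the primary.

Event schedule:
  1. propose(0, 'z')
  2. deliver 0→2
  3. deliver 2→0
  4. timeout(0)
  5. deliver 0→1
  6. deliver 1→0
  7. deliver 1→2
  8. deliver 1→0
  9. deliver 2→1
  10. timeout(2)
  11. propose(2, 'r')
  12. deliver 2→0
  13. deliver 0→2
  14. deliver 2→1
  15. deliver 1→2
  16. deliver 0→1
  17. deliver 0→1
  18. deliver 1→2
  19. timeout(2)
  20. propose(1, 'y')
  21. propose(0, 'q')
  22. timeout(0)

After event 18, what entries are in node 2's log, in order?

z

after 1 — propose(0,'z'): ·
after 2 — deliver 0→2: n2:back/v0/[z]
after 3 — deliver 2→0: n0:prim/v0/[z]
after 4 — timeout(0): n0:back/v1/[z]
after 5 — deliver 0→1: n1:back/v0/[z]
after 6 — deliver 1→0: ·
after 7 — deliver 1→2: ·
after 8 — deliver 1→0: ·
after 9 — deliver 2→1: ·
after 10 — timeout(2): n2:back/v1/[z]
after 11 — propose(2,'r'): ·
after 12 — deliver 2→0: ·
after 13 — deliver 0→2: ·
after 14 — deliver 2→1: n1:prim/v1/[z]
after 15 — deliver 1→2: ·
after 16 — deliver 0→1: ·
after 17 — deliver 0→1: ·
after 18 — deliver 1→2: ·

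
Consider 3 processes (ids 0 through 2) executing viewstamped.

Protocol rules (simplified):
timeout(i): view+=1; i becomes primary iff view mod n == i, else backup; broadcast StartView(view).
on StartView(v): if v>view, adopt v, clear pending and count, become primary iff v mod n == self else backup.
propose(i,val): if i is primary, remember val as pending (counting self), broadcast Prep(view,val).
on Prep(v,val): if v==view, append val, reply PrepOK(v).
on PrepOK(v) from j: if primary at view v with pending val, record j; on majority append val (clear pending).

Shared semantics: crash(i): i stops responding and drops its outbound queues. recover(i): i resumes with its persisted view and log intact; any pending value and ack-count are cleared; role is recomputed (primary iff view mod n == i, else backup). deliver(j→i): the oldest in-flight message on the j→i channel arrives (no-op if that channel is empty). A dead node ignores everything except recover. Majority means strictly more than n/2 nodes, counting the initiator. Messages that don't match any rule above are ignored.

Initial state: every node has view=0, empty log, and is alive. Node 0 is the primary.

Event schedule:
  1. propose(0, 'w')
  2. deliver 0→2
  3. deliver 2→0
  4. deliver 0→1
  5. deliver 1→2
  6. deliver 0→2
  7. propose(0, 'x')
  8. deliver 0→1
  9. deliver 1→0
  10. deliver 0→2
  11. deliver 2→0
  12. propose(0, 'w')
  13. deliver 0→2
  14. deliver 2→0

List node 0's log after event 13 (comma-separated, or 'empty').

w,x

1. propose(0,'w'):  nop
2. deliver 0→2:  <2:back v0 w>
3. deliver 2→0:  <0:prim v0 w>
4. deliver 0→1:  <1:back v0 w>
5. deliver 1→2:  nop
6. deliver 0→2:  nop
7. propose(0,'x'):  nop
8. deliver 0→1:  <1:back v0 w,x>
9. deliver 1→0:  <0:prim v0 w,x>
10. deliver 0→2:  <2:back v0 w,x>
11. deliver 2→0:  nop
12. propose(0,'w'):  nop
13. deliver 0→2:  <2:back v0 w,x,w>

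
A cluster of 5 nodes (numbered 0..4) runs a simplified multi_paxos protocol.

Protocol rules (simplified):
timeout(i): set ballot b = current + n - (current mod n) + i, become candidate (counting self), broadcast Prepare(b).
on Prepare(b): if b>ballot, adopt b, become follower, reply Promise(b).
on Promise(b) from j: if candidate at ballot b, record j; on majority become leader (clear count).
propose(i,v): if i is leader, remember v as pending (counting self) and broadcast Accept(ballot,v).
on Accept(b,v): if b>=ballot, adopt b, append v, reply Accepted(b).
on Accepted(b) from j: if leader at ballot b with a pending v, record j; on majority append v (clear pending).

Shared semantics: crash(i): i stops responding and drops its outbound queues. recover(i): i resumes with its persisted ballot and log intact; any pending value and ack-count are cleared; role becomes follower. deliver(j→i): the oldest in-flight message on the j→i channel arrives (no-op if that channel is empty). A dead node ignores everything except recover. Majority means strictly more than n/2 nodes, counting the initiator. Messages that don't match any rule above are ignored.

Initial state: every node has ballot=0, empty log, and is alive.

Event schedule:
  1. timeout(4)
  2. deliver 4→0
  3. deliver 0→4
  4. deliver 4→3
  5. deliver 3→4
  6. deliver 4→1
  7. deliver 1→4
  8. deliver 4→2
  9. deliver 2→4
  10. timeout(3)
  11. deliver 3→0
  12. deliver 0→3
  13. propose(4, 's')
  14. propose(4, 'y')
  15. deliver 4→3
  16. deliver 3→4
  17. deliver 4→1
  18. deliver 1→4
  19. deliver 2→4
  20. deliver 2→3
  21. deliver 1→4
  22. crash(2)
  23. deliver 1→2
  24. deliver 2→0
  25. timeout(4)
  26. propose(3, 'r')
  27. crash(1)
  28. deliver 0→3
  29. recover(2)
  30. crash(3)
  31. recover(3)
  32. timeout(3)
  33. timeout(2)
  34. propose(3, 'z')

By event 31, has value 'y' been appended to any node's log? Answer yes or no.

after 1 — timeout(4): n4:cand/b9/[-]
after 2 — deliver 4→0: n0:foll/b9/[-]
after 3 — deliver 0→4: ·
after 4 — deliver 4→3: n3:foll/b9/[-]
after 5 — deliver 3→4: n4:lead/b9/[-]
after 6 — deliver 4→1: n1:foll/b9/[-]
after 7 — deliver 1→4: ·
after 8 — deliver 4→2: n2:foll/b9/[-]
after 9 — deliver 2→4: ·
after 10 — timeout(3): n3:cand/b13/[-]
after 11 — deliver 3→0: n0:foll/b13/[-]
after 12 — deliver 0→3: ·
after 13 — propose(4,'s'): ·
after 14 — propose(4,'y'): ·
after 15 — deliver 4→3: ·
after 16 — deliver 3→4: n4:foll/b13/[-]
after 17 — deliver 4→1: n1:foll/b9/[s]
after 18 — deliver 1→4: ·
after 19 — deliver 2→4: ·
after 20 — deliver 2→3: ·
after 21 — deliver 1→4: ·
after 22 — crash(2): n2:✗foll/b9/[-]
after 23 — deliver 1→2: ·
after 24 — deliver 2→0: ·
after 25 — timeout(4): n4:cand/b19/[-]
after 26 — propose(3,'r'): ·
after 27 — crash(1): n1:✗foll/b9/[s]
after 28 — deliver 0→3: ·
after 29 — recover(2): n2:foll/b9/[-]
after 30 — crash(3): n3:✗cand/b13/[-]
after 31 — recover(3): n3:foll/b13/[-]

no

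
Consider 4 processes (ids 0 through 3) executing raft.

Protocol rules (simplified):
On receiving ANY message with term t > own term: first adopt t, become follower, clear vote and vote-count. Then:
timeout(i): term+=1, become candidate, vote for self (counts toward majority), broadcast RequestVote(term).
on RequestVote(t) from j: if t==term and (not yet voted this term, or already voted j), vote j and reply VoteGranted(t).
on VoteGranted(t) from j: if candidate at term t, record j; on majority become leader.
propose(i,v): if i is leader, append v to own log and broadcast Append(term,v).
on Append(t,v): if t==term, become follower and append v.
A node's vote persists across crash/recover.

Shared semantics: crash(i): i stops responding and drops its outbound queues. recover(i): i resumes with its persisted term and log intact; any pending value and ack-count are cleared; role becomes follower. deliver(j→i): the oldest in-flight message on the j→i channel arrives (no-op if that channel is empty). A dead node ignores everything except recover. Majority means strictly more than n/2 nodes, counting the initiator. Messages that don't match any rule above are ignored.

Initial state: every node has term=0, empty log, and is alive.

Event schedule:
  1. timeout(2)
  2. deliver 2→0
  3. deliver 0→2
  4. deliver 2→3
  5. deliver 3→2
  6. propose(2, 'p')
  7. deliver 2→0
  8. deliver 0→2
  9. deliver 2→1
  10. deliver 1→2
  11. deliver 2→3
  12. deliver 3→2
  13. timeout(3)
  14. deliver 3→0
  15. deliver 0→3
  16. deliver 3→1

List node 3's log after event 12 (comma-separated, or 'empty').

e1 timeout(2): 2[cand,t=1,-]
e2 deliver 2→0: 0[foll,t=1,-]
e3 deliver 0→2: ·
e4 deliver 2→3: 3[foll,t=1,-]
e5 deliver 3→2: 2[lead,t=1,-]
e6 propose(2,'p'): 2[lead,t=1,p]
e7 deliver 2→0: 0[foll,t=1,p]
e8 deliver 0→2: ·
e9 deliver 2→1: 1[foll,t=1,-]
e10 deliver 1→2: ·
e11 deliver 2→3: 3[foll,t=1,p]
e12 deliver 3→2: ·

p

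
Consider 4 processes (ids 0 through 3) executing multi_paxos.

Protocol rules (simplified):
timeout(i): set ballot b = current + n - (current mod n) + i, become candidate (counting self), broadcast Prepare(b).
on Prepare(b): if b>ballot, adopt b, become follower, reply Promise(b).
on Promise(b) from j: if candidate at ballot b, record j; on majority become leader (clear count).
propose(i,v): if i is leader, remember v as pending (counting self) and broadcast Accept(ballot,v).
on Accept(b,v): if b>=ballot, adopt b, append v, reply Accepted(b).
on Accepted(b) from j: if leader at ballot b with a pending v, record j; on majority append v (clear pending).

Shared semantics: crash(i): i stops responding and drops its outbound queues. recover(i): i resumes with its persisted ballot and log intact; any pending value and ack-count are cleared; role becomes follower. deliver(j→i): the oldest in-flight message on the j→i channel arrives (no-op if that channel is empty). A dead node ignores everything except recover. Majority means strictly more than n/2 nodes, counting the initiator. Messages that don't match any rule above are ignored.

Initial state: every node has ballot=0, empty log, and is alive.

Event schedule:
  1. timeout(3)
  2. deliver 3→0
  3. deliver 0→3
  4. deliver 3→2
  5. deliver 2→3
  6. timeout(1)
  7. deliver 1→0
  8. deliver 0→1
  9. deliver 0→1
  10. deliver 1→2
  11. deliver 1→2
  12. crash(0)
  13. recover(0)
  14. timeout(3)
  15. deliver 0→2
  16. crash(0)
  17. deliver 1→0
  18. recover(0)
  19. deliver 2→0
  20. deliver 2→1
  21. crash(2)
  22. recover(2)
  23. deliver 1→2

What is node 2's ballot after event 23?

after 1 — timeout(3): n3:cand/b7/[-]
after 2 — deliver 3→0: n0:foll/b7/[-]
after 3 — deliver 0→3: ·
after 4 — deliver 3→2: n2:foll/b7/[-]
after 5 — deliver 2→3: n3:lead/b7/[-]
after 6 — timeout(1): n1:cand/b5/[-]
after 7 — deliver 1→0: ·
after 8 — deliver 0→1: ·
after 9 — deliver 0→1: ·
after 10 — deliver 1→2: ·
after 11 — deliver 1→2: ·
after 12 — crash(0): n0:✗foll/b7/[-]
after 13 — recover(0): n0:foll/b7/[-]
after 14 — timeout(3): n3:cand/b11/[-]
after 15 — deliver 0→2: ·
after 16 — crash(0): n0:✗foll/b7/[-]
after 17 — deliver 1→0: ·
after 18 — recover(0): n0:foll/b7/[-]
after 19 — deliver 2→0: ·
after 20 — deliver 2→1: ·
after 21 — crash(2): n2:✗foll/b7/[-]
after 22 — recover(2): n2:foll/b7/[-]
after 23 — deliver 1→2: ·

7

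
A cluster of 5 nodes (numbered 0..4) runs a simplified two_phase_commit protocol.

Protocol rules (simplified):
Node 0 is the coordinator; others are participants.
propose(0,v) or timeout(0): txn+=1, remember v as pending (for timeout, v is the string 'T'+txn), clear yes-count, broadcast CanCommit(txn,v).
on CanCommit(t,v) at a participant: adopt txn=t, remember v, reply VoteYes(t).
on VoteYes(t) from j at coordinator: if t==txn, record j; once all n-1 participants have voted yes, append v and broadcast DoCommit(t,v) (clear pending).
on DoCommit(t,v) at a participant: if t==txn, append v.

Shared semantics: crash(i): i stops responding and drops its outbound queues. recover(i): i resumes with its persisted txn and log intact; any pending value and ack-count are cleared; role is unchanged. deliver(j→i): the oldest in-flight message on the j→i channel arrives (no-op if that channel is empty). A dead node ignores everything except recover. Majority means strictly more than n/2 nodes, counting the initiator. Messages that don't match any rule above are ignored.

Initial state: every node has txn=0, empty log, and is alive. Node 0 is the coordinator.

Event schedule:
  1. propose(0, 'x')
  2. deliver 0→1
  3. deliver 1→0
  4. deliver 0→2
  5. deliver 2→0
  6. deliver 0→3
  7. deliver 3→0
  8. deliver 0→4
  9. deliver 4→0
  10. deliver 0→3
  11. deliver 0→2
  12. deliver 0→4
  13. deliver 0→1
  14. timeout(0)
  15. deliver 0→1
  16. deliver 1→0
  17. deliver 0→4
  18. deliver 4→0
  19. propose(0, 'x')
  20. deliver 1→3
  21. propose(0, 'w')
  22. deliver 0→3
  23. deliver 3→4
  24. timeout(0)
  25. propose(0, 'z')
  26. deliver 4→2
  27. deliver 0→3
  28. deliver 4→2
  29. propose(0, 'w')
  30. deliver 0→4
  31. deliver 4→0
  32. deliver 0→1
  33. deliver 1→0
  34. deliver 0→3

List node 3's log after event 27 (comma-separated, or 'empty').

e1 propose(0,'x'): 0[coor,t=1,-]
e2 deliver 0→1: 1[part,t=1,-]
e3 deliver 1→0: ·
e4 deliver 0→2: 2[part,t=1,-]
e5 deliver 2→0: ·
e6 deliver 0→3: 3[part,t=1,-]
e7 deliver 3→0: ·
e8 deliver 0→4: 4[part,t=1,-]
e9 deliver 4→0: 0[coor,t=1,x]
e10 deliver 0→3: 3[part,t=1,x]
e11 deliver 0→2: 2[part,t=1,x]
e12 deliver 0→4: 4[part,t=1,x]
e13 deliver 0→1: 1[part,t=1,x]
e14 timeout(0): 0[coor,t=2,x]
e15 deliver 0→1: 1[part,t=2,x]
e16 deliver 1→0: ·
e17 deliver 0→4: 4[part,t=2,x]
e18 deliver 4→0: ·
e19 propose(0,'x'): 0[coor,t=3,x]
e20 deliver 1→3: ·
e21 propose(0,'w'): 0[coor,t=4,x]
e22 deliver 0→3: 3[part,t=2,x]
e23 deliver 3→4: ·
e24 timeout(0): 0[coor,t=5,x]
e25 propose(0,'z'): 0[coor,t=6,x]
e26 deliver 4→2: ·
e27 deliver 0→3: 3[part,t=3,x]

x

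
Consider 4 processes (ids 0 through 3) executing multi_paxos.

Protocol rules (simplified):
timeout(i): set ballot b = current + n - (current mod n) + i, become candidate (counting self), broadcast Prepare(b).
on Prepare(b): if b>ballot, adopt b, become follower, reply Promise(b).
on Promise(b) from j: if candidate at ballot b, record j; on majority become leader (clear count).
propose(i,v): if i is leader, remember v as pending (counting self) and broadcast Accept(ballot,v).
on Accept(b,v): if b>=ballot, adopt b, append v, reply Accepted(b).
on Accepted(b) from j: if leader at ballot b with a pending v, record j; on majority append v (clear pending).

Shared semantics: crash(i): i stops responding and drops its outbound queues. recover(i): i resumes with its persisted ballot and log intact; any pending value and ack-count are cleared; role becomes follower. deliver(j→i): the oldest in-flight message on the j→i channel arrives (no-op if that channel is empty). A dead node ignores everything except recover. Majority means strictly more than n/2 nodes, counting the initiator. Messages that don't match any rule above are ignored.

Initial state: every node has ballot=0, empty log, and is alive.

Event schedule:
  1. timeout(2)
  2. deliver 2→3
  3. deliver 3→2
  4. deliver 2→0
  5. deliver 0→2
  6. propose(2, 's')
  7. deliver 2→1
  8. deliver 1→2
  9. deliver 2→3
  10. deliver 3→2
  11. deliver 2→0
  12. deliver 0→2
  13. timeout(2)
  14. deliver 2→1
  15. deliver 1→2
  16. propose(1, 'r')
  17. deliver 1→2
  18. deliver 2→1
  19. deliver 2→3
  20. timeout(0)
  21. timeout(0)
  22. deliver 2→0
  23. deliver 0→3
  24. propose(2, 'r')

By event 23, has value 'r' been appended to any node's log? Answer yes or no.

no

e1 timeout(2): 2[cand,b=6,-]
e2 deliver 2→3: 3[foll,b=6,-]
e3 deliver 3→2: ·
e4 deliver 2→0: 0[foll,b=6,-]
e5 deliver 0→2: 2[lead,b=6,-]
e6 propose(2,'s'): ·
e7 deliver 2→1: 1[foll,b=6,-]
e8 deliver 1→2: ·
e9 deliver 2→3: 3[foll,b=6,s]
e10 deliver 3→2: ·
e11 deliver 2→0: 0[foll,b=6,s]
e12 deliver 0→2: 2[lead,b=6,s]
e13 timeout(2): 2[cand,b=10,s]
e14 deliver 2→1: 1[foll,b=6,s]
e15 deliver 1→2: ·
e16 propose(1,'r'): ·
e17 deliver 1→2: ·
e18 deliver 2→1: 1[foll,b=10,s]
e19 deliver 2→3: 3[foll,b=10,s]
e20 timeout(0): 0[cand,b=8,s]
e21 timeout(0): 0[cand,b=12,s]
e22 deliver 2→0: ·
e23 deliver 0→3: ·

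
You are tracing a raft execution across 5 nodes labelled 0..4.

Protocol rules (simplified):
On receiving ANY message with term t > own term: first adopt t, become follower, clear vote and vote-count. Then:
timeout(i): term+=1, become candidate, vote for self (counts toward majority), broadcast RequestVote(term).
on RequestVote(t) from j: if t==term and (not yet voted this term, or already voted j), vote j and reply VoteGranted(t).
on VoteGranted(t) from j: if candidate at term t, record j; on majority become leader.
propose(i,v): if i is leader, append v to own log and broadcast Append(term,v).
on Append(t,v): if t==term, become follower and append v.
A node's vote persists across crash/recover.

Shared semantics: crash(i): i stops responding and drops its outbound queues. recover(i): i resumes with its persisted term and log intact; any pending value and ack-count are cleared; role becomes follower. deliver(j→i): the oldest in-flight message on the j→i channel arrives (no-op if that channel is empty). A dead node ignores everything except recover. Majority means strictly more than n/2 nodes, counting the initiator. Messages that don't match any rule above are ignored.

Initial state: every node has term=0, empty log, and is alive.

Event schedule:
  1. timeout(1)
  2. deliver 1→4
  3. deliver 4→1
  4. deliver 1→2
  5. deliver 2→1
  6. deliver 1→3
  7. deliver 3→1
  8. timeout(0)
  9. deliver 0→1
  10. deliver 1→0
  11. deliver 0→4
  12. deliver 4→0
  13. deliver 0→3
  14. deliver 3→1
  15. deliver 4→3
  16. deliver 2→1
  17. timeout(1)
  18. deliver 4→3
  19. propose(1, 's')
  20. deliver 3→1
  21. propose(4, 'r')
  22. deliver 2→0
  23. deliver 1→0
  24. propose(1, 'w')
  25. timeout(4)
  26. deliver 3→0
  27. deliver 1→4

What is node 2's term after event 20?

1

1. timeout(1):  <1:cand t1 ->
2. deliver 1→4:  <4:foll t1 ->
3. deliver 4→1:  nop
4. deliver 1→2:  <2:foll t1 ->
5. deliver 2→1:  <1:lead t1 ->
6. deliver 1→3:  <3:foll t1 ->
7. deliver 3→1:  nop
8. timeout(0):  <0:cand t1 ->
9. deliver 0→1:  nop
10. deliver 1→0:  nop
11. deliver 0→4:  nop
12. deliver 4→0:  nop
13. deliver 0→3:  nop
14. deliver 3→1:  nop
15. deliver 4→3:  nop
16. deliver 2→1:  nop
17. timeout(1):  <1:cand t2 ->
18. deliver 4→3:  nop
19. propose(1,'s'):  nop
20. deliver 3→1:  nop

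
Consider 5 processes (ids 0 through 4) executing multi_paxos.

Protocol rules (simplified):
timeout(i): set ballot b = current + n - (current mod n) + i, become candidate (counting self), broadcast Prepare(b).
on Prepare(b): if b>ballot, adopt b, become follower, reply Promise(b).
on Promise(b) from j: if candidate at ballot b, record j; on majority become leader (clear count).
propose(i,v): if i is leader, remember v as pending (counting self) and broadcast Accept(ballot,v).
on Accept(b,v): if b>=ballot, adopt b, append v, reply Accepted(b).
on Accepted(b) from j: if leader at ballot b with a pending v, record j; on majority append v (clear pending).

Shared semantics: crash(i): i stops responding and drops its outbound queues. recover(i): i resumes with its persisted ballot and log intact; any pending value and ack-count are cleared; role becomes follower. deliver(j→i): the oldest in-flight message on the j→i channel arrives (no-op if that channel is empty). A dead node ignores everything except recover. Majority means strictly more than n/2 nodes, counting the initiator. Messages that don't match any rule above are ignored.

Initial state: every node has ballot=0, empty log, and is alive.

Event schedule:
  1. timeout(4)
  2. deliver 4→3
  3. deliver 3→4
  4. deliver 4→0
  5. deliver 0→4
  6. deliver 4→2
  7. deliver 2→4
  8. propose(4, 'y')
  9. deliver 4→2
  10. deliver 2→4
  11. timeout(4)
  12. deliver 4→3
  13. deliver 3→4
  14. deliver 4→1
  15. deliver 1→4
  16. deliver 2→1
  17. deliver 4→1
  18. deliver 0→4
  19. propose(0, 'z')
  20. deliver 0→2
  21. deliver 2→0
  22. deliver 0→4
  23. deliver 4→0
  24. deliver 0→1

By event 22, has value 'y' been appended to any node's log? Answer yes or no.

e1 timeout(4): 4[cand,b=9,-]
e2 deliver 4→3: 3[foll,b=9,-]
e3 deliver 3→4: ·
e4 deliver 4→0: 0[foll,b=9,-]
e5 deliver 0→4: 4[lead,b=9,-]
e6 deliver 4→2: 2[foll,b=9,-]
e7 deliver 2→4: ·
e8 propose(4,'y'): ·
e9 deliver 4→2: 2[foll,b=9,y]
e10 deliver 2→4: ·
e11 timeout(4): 4[cand,b=14,-]
e12 deliver 4→3: 3[foll,b=9,y]
e13 deliver 3→4: ·
e14 deliver 4→1: 1[foll,b=9,-]
e15 deliver 1→4: ·
e16 deliver 2→1: ·
e17 deliver 4→1: 1[foll,b=9,y]
e18 deliver 0→4: ·
e19 propose(0,'z'): ·
e20 deliver 0→2: ·
e21 deliver 2→0: ·
e22 deliver 0→4: ·

yes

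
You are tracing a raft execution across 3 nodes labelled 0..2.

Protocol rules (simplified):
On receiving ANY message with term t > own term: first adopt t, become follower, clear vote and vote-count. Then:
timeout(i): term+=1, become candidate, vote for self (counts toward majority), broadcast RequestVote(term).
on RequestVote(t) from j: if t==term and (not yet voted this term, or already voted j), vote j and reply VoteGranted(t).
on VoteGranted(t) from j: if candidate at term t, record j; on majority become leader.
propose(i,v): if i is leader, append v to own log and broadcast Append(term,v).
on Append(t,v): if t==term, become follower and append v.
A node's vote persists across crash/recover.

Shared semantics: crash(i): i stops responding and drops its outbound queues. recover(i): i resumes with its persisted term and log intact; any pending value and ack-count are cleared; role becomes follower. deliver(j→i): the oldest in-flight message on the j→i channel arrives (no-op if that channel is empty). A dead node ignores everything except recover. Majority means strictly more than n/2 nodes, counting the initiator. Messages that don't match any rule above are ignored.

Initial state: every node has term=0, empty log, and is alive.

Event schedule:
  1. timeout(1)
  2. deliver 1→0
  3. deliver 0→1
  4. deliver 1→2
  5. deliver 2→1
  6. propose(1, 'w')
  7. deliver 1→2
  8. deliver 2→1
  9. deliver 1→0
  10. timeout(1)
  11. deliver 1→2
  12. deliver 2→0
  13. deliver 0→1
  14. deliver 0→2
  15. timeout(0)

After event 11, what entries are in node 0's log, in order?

w

after 1 — timeout(1): n1:cand/t1/[-]
after 2 — deliver 1→0: n0:foll/t1/[-]
after 3 — deliver 0→1: n1:lead/t1/[-]
after 4 — deliver 1→2: n2:foll/t1/[-]
after 5 — deliver 2→1: ·
after 6 — propose(1,'w'): n1:lead/t1/[w]
after 7 — deliver 1→2: n2:foll/t1/[w]
after 8 — deliver 2→1: ·
after 9 — deliver 1→0: n0:foll/t1/[w]
after 10 — timeout(1): n1:cand/t2/[w]
after 11 — deliver 1→2: n2:foll/t2/[w]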